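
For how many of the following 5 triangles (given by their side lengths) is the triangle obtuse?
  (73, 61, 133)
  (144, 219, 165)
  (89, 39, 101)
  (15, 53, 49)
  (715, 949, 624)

3

(73,61,133): 61²+73² = 9050 < 17689 = 133² → obtuse
(144,219,165): 144²+165² = 47961 = 219² → right
(89,39,101): 39²+89² = 9442 < 10201 = 101² → obtuse
(15,53,49): 15²+49² = 2626 < 2809 = 53² → obtuse
(715,949,624): 624²+715² = 900601 = 949² → right
3 of the 5 are obtuse.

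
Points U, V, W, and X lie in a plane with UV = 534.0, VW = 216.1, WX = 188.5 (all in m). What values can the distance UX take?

129.4 ≤ UX ≤ 938.6 m

The maximum is all hops collinear in one direction: 534.0 + 216.1 + 188.5 = 938.6.
The longest hop is 534.0; the others sum to 404.6. Folding the others back against it leaves at least 534.0 − 404.6 = 129.4.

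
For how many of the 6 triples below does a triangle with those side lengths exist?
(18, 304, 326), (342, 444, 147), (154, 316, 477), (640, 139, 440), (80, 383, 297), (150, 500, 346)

1

(18,304,326): 18+304 ≤ 326 → not valid
(147,342,444): 147+342 > 444 → valid
(154,316,477): 154+316 ≤ 477 → not valid
(139,440,640): 139+440 ≤ 640 → not valid
(80,297,383): 80+297 ≤ 383 → not valid
(150,346,500): 150+346 ≤ 500 → not valid
1 of the 6 triples forms a triangle.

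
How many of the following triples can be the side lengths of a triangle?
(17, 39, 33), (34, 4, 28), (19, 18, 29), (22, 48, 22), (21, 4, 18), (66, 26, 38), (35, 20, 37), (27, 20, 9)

5

(17,33,39): 17+33 > 39 → valid
(4,28,34): 4+28 ≤ 34 → not valid
(18,19,29): 18+19 > 29 → valid
(22,22,48): 22+22 ≤ 48 → not valid
(4,18,21): 4+18 > 21 → valid
(26,38,66): 26+38 ≤ 66 → not valid
(20,35,37): 20+35 > 37 → valid
(9,20,27): 9+20 > 27 → valid
5 of the 8 triples form a triangle.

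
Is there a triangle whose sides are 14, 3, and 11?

No

The two shorter sides sum to 14, exactly equal to the longest side 14.
That gives only a degenerate (flat) triangle — the inequality must be strict.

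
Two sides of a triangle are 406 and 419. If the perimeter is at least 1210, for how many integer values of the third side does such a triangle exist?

Triangle inequality: 13 < x < 825. Perimeter ≥ 1210 gives x ≥ 1210 − 406 − 419 = 385.
So 385 ≤ x < 825; integers 385 through 824: 440 values.

440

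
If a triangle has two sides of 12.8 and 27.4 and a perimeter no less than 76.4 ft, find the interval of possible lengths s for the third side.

36.2 ≤ s < 40.2 ft

Triangle inequality alone gives 14.6 < s < 40.2.
The perimeter condition gives s ≥ 76.4 − 12.8 − 27.4 = 36.2.
Intersecting the two: 36.2 ≤ s < 40.2.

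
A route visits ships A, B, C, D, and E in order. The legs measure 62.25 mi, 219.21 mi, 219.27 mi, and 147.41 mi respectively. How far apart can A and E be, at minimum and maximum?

0 ≤ AE ≤ 648.14 mi

The maximum is all hops collinear in one direction: 62.25 + 219.21 + 219.27 + 147.41 = 648.14.
The longest hop is 219.27; the others sum to 428.87. Since 219.27 ≤ 428.87, the path can fold back on itself completely, so the minimum distance is 0.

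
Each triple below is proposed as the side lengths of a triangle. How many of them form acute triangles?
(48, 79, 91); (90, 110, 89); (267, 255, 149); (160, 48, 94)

3

(48,79,91): 48²+79² = 8545 > 8281 = 91² → acute
(90,110,89): 89²+90² = 16021 > 12100 = 110² → acute
(267,255,149): 149²+255² = 87226 > 71289 = 267² → acute
(160,48,94): 48+94 ≤ 160, not a triangle
3 of the 4 are acute.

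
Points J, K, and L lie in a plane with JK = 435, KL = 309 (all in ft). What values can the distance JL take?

By the triangle inequality, |435 − 309| ≤ JL ≤ 435 + 309.

126 ≤ JL ≤ 744 ft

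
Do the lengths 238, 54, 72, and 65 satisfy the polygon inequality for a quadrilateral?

No

For a quadrilateral, each side must be shorter than the sum of the others.
Here the longest side is 238, but the remaining 3 sides sum to only 191.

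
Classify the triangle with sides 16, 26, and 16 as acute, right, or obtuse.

obtuse

Compare the square of the longest side to the sum of squares of the other two: 16² + 16² = 512 < 676 = 26².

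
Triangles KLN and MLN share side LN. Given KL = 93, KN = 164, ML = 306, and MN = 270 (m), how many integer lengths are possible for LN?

185

From triangle KLN: 71 < LN < 257.
From triangle MLN: 36 < LN < 576.
Intersection: 71 < LN < 257, so integers 72 through 256: 185 values.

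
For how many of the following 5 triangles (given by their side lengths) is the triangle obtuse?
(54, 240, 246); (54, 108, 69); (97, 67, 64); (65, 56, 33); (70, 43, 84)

(54,240,246): 54²+240² = 60516 = 246² → right
(54,108,69): 54²+69² = 7677 < 11664 = 108² → obtuse
(97,67,64): 64²+67² = 8585 < 9409 = 97² → obtuse
(65,56,33): 33²+56² = 4225 = 65² → right
(70,43,84): 43²+70² = 6749 < 7056 = 84² → obtuse
3 of the 5 are obtuse.

3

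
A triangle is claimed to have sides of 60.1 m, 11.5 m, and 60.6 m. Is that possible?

The longest side is 60.6, and the other two sum to 71.6.
Since 71.6 > 60.6, the triangle inequality holds.

Yes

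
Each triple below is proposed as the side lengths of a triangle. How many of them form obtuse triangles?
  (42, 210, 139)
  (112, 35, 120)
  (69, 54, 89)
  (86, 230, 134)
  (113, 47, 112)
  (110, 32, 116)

(42,210,139): 42+139 ≤ 210, not a triangle
(112,35,120): 35²+112² = 13769 < 14400 = 120² → obtuse
(69,54,89): 54²+69² = 7677 < 7921 = 89² → obtuse
(86,230,134): 86+134 ≤ 230, not a triangle
(113,47,112): 47²+112² = 14753 > 12769 = 113² → acute
(110,32,116): 32²+110² = 13124 < 13456 = 116² → obtuse
3 of the 6 are obtuse.

3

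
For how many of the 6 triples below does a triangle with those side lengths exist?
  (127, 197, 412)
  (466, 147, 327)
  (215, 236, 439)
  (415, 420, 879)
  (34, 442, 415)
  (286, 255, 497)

(127,197,412): 127+197 ≤ 412 → not valid
(147,327,466): 147+327 > 466 → valid
(215,236,439): 215+236 > 439 → valid
(415,420,879): 415+420 ≤ 879 → not valid
(34,415,442): 34+415 > 442 → valid
(255,286,497): 255+286 > 497 → valid
4 of the 6 triples form a triangle.

4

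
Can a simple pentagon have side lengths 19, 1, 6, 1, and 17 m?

Yes

A pentagon exists iff every side is shorter than the sum of the others — equivalently, the longest side is less than the sum of the rest.
Longest side 19 < 25 (sum of the remaining 4), so yes.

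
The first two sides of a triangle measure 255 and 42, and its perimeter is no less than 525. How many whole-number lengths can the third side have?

Triangle inequality: 213 < x < 297. Perimeter ≥ 525 gives x ≥ 525 − 255 − 42 = 228.
So 228 ≤ x < 297; integers 228 through 296: 69 values.

69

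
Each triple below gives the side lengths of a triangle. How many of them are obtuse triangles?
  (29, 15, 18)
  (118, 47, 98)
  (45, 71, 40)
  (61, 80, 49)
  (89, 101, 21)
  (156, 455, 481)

5

(29,15,18): 15²+18² = 549 < 841 = 29² → obtuse
(118,47,98): 47²+98² = 11813 < 13924 = 118² → obtuse
(45,71,40): 40²+45² = 3625 < 5041 = 71² → obtuse
(61,80,49): 49²+61² = 6122 < 6400 = 80² → obtuse
(89,101,21): 21²+89² = 8362 < 10201 = 101² → obtuse
(156,455,481): 156²+455² = 231361 = 481² → right
5 of the 6 are obtuse.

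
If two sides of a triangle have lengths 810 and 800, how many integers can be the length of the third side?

1599

The third side lies in the open interval (10, 1610).
Integers from 11 to 1609 inclusive: 1609 − 11 + 1 = 1599.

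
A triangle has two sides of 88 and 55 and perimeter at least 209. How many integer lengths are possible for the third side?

77

Triangle inequality: 33 < x < 143. Perimeter ≥ 209 gives x ≥ 209 − 88 − 55 = 66.
So 66 ≤ x < 143; integers 66 through 142: 77 values.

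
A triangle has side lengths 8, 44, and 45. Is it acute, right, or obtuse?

Compare the square of the longest side to the sum of squares of the other two: 8² + 44² = 2000 < 2025 = 45².

obtuse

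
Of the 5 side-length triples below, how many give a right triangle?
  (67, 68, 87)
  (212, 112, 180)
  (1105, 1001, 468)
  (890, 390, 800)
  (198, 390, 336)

(67,68,87): 67²+68² = 9113 > 7569 = 87² → acute
(212,112,180): 112²+180² = 44944 = 212² → right
(1105,1001,468): 468²+1001² = 1221025 = 1105² → right
(890,390,800): 390²+800² = 792100 = 890² → right
(198,390,336): 198²+336² = 152100 = 390² → right
4 of the 5 are right.

4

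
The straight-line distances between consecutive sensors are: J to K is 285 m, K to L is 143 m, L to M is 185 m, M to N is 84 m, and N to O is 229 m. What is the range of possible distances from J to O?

0 ≤ JO ≤ 926 m

The maximum is all hops collinear in one direction: 285 + 143 + 185 + 84 + 229 = 926.
The longest hop is 285; the others sum to 641. Since 285 ≤ 641, the path can fold back on itself completely, so the minimum distance is 0.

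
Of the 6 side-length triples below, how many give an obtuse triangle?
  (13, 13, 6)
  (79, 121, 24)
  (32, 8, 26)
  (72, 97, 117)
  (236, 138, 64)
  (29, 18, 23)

(13,13,6): 6²+13² = 205 > 169 = 13² → acute
(79,121,24): 24+79 ≤ 121, not a triangle
(32,8,26): 8²+26² = 740 < 1024 = 32² → obtuse
(72,97,117): 72²+97² = 14593 > 13689 = 117² → acute
(236,138,64): 64+138 ≤ 236, not a triangle
(29,18,23): 18²+23² = 853 > 841 = 29² → acute
1 of the 6 is obtuse.

1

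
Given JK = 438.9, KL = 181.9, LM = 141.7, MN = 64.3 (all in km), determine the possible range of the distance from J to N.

51.0 ≤ JN ≤ 826.8 km

The maximum is all hops collinear in one direction: 438.9 + 181.9 + 141.7 + 64.3 = 826.8.
The longest hop is 438.9; the others sum to 387.9. Folding the others back against it leaves at least 438.9 − 387.9 = 51.0.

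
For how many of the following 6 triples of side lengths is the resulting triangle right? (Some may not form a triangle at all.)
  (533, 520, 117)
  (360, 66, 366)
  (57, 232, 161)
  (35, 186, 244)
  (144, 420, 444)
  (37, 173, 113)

(533,520,117): 117²+520² = 284089 = 533² → right
(360,66,366): 66²+360² = 133956 = 366² → right
(57,232,161): 57+161 ≤ 232, not a triangle
(35,186,244): 35+186 ≤ 244, not a triangle
(144,420,444): 144²+420² = 197136 = 444² → right
(37,173,113): 37+113 ≤ 173, not a triangle
3 of the 6 are right.

3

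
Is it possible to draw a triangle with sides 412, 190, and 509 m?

The longest side is 509, and the other two sum to 602.
Since 602 > 509, the triangle inequality holds.

Yes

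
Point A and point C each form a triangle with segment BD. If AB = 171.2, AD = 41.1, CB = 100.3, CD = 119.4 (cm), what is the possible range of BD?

130.1 < BD < 212.3

From triangle ABD: |171.2 − 41.1| < BD < 171.2 + 41.1, i.e. 130.1 < BD < 212.3.
From triangle CBD: 19.1 < BD < 219.7.
Both must hold, so BD lies in the intersection.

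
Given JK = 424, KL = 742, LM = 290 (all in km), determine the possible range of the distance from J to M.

28 ≤ JM ≤ 1456 km

The maximum is all hops collinear in one direction: 424 + 742 + 290 = 1456.
The longest hop is 742; the others sum to 714. Folding the others back against it leaves at least 742 − 714 = 28.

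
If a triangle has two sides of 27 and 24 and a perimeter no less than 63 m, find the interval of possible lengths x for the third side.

12 ≤ x < 51 m

Triangle inequality alone gives 3 < x < 51.
The perimeter condition gives x ≥ 63 − 27 − 24 = 12.
Intersecting the two: 12 ≤ x < 51.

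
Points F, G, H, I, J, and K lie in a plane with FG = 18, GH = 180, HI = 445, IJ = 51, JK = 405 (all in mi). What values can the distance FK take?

The maximum is all hops collinear in one direction: 18 + 180 + 445 + 51 + 405 = 1099.
The longest hop is 445; the others sum to 654. Since 445 ≤ 654, the path can fold back on itself completely, so the minimum distance is 0.

0 ≤ FK ≤ 1099 mi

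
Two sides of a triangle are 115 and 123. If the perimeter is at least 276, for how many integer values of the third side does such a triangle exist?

200

Triangle inequality: 8 < x < 238. Perimeter ≥ 276 gives x ≥ 276 − 115 − 123 = 38.
So 38 ≤ x < 238; integers 38 through 237: 200 values.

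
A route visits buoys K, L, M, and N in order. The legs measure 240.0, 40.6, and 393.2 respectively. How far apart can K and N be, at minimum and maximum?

112.6 ≤ KN ≤ 673.8

The maximum is all hops collinear in one direction: 240.0 + 40.6 + 393.2 = 673.8.
The longest hop is 393.2; the others sum to 280.6. Folding the others back against it leaves at least 393.2 − 280.6 = 112.6.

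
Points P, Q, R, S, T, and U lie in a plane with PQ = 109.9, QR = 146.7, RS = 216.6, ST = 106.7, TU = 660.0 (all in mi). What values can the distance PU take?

80.1 ≤ PU ≤ 1239.9 mi

The maximum is all hops collinear in one direction: 109.9 + 146.7 + 216.6 + 106.7 + 660.0 = 1239.9.
The longest hop is 660.0; the others sum to 579.9. Folding the others back against it leaves at least 660.0 − 579.9 = 80.1.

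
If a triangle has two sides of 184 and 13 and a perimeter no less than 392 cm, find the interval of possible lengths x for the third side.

195 ≤ x < 197

Triangle inequality alone gives 171 < x < 197.
The perimeter condition gives x ≥ 392 − 184 − 13 = 195.
Intersecting the two: 195 ≤ x < 197.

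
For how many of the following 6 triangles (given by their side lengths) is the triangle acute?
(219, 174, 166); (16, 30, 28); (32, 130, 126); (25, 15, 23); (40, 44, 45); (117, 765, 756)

4

(219,174,166): 166²+174² = 57832 > 47961 = 219² → acute
(16,30,28): 16²+28² = 1040 > 900 = 30² → acute
(32,130,126): 32²+126² = 16900 = 130² → right
(25,15,23): 15²+23² = 754 > 625 = 25² → acute
(40,44,45): 40²+44² = 3536 > 2025 = 45² → acute
(117,765,756): 117²+756² = 585225 = 765² → right
4 of the 6 are acute.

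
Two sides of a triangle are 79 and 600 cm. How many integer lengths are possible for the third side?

157

The third side lies in the open interval (521, 679).
Integers from 522 to 678 inclusive: 678 − 522 + 1 = 157.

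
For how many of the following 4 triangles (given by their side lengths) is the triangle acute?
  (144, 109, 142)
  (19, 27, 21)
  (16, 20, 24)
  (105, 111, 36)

(144,109,142): 109²+142² = 32045 > 20736 = 144² → acute
(19,27,21): 19²+21² = 802 > 729 = 27² → acute
(16,20,24): 16²+20² = 656 > 576 = 24² → acute
(105,111,36): 36²+105² = 12321 = 111² → right
3 of the 4 are acute.

3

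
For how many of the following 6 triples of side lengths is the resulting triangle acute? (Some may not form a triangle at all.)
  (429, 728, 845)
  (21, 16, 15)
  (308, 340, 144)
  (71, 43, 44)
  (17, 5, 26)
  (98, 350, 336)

1

(429,728,845): 429²+728² = 714025 = 845² → right
(21,16,15): 15²+16² = 481 > 441 = 21² → acute
(308,340,144): 144²+308² = 115600 = 340² → right
(71,43,44): 43²+44² = 3785 < 5041 = 71² → obtuse
(17,5,26): 5+17 ≤ 26, not a triangle
(98,350,336): 98²+336² = 122500 = 350² → right
1 of the 6 is acute.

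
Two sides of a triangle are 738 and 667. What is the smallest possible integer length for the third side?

72

The third side must be strictly greater than |738 − 667| = 71.
The smallest integer above 71 is 72.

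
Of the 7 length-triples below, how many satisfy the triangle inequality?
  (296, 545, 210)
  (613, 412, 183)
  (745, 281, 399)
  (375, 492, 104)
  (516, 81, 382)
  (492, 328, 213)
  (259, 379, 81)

(210,296,545): 210+296 ≤ 545 → not valid
(183,412,613): 183+412 ≤ 613 → not valid
(281,399,745): 281+399 ≤ 745 → not valid
(104,375,492): 104+375 ≤ 492 → not valid
(81,382,516): 81+382 ≤ 516 → not valid
(213,328,492): 213+328 > 492 → valid
(81,259,379): 81+259 ≤ 379 → not valid
1 of the 7 triples forms a triangle.

1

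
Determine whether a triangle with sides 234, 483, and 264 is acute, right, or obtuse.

obtuse

Compare the square of the longest side to the sum of squares of the other two: 234² + 264² = 124452 < 233289 = 483².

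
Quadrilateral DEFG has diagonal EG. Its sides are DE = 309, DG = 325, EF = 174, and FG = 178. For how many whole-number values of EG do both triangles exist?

335

From triangle DEG: 16 < EG < 634.
From triangle FEG: 4 < EG < 352.
Intersection: 16 < EG < 352, so integers 17 through 351: 335 values.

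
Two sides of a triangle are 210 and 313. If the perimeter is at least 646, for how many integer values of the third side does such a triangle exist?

400

Triangle inequality: 103 < x < 523. Perimeter ≥ 646 gives x ≥ 646 − 210 − 313 = 123.
So 123 ≤ x < 523; integers 123 through 522: 400 values.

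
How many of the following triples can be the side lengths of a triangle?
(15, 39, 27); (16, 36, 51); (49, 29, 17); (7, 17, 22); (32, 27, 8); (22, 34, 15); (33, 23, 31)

6

(15,27,39): 15+27 > 39 → valid
(16,36,51): 16+36 > 51 → valid
(17,29,49): 17+29 ≤ 49 → not valid
(7,17,22): 7+17 > 22 → valid
(8,27,32): 8+27 > 32 → valid
(15,22,34): 15+22 > 34 → valid
(23,31,33): 23+31 > 33 → valid
6 of the 7 triples form a triangle.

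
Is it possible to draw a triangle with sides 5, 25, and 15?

The longest side is 25, but the other two sum to only 20.
20 < 25, so the triangle inequality fails.

No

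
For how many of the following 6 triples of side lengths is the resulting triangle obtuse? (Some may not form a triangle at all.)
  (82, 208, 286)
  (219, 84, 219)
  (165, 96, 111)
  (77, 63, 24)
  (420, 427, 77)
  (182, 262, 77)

(82,208,286): 82²+208² = 49988 < 81796 = 286² → obtuse
(219,84,219): 84²+219² = 55017 > 47961 = 219² → acute
(165,96,111): 96²+111² = 21537 < 27225 = 165² → obtuse
(77,63,24): 24²+63² = 4545 < 5929 = 77² → obtuse
(420,427,77): 77²+420² = 182329 = 427² → right
(182,262,77): 77+182 ≤ 262, not a triangle
3 of the 6 are obtuse.

3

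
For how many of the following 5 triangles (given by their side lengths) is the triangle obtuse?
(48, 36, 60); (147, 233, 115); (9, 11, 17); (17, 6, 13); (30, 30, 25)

3

(48,36,60): 36²+48² = 3600 = 60² → right
(147,233,115): 115²+147² = 34834 < 54289 = 233² → obtuse
(9,11,17): 9²+11² = 202 < 289 = 17² → obtuse
(17,6,13): 6²+13² = 205 < 289 = 17² → obtuse
(30,30,25): 25²+30² = 1525 > 900 = 30² → acute
3 of the 5 are obtuse.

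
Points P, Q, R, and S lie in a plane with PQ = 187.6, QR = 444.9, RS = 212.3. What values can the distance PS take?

The maximum is all hops collinear in one direction: 187.6 + 444.9 + 212.3 = 844.8.
The longest hop is 444.9; the others sum to 399.9. Folding the others back against it leaves at least 444.9 − 399.9 = 45.0.

45.0 ≤ PS ≤ 844.8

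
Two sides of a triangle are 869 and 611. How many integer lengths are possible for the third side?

1221

The third side lies in the open interval (258, 1480).
Integers from 259 to 1479 inclusive: 1479 − 259 + 1 = 1221.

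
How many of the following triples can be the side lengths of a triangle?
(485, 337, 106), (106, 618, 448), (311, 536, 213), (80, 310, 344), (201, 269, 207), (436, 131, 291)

(106,337,485): 106+337 ≤ 485 → not valid
(106,448,618): 106+448 ≤ 618 → not valid
(213,311,536): 213+311 ≤ 536 → not valid
(80,310,344): 80+310 > 344 → valid
(201,207,269): 201+207 > 269 → valid
(131,291,436): 131+291 ≤ 436 → not valid
2 of the 6 triples form a triangle.

2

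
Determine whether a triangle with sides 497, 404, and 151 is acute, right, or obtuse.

Compare the square of the longest side to the sum of squares of the other two: 151² + 404² = 186017 < 247009 = 497².

obtuse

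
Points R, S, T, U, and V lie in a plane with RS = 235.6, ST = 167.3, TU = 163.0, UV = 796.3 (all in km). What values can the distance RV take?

The maximum is all hops collinear in one direction: 235.6 + 167.3 + 163.0 + 796.3 = 1362.2.
The longest hop is 796.3; the others sum to 565.9. Folding the others back against it leaves at least 796.3 − 565.9 = 230.4.

230.4 ≤ RV ≤ 1362.2 km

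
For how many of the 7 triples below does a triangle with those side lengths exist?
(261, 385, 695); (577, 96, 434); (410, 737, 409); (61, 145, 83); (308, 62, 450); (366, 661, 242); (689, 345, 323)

(261,385,695): 261+385 ≤ 695 → not valid
(96,434,577): 96+434 ≤ 577 → not valid
(409,410,737): 409+410 > 737 → valid
(61,83,145): 61+83 ≤ 145 → not valid
(62,308,450): 62+308 ≤ 450 → not valid
(242,366,661): 242+366 ≤ 661 → not valid
(323,345,689): 323+345 ≤ 689 → not valid
1 of the 7 triples forms a triangle.

1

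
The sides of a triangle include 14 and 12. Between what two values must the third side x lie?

By the triangle inequality, x must be less than 14 + 12 = 26 and greater than |14 − 12| = 2.

2 < x < 26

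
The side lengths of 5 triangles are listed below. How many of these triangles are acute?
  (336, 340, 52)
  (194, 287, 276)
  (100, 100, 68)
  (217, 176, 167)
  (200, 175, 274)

(336,340,52): 52²+336² = 115600 = 340² → right
(194,287,276): 194²+276² = 113812 > 82369 = 287² → acute
(100,100,68): 68²+100² = 14624 > 10000 = 100² → acute
(217,176,167): 167²+176² = 58865 > 47089 = 217² → acute
(200,175,274): 175²+200² = 70625 < 75076 = 274² → obtuse
3 of the 5 are acute.

3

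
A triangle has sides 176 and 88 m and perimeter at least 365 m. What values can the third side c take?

101 ≤ c < 264

Triangle inequality alone gives 88 < c < 264.
The perimeter condition gives c ≥ 365 − 176 − 88 = 101.
Intersecting the two: 101 ≤ c < 264.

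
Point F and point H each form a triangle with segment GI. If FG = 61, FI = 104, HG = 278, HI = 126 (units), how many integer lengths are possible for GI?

From triangle FGI: 43 < GI < 165.
From triangle HGI: 152 < GI < 404.
Intersection: 152 < GI < 165, so integers 153 through 164: 12 values.

12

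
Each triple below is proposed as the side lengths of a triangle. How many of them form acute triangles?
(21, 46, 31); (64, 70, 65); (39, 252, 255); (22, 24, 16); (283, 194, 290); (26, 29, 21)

(21,46,31): 21²+31² = 1402 < 2116 = 46² → obtuse
(64,70,65): 64²+65² = 8321 > 4900 = 70² → acute
(39,252,255): 39²+252² = 65025 = 255² → right
(22,24,16): 16²+22² = 740 > 576 = 24² → acute
(283,194,290): 194²+283² = 117725 > 84100 = 290² → acute
(26,29,21): 21²+26² = 1117 > 841 = 29² → acute
4 of the 6 are acute.

4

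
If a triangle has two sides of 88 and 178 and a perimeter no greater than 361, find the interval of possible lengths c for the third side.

Triangle inequality alone gives 90 < c < 266.
The perimeter condition gives c ≤ 361 − 88 − 178 = 95.
Intersecting the two: 90 < c ≤ 95.

90 < c ≤ 95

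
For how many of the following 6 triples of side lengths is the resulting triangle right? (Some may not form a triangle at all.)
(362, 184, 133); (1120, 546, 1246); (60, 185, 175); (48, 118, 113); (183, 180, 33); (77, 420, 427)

4

(362,184,133): 133+184 ≤ 362, not a triangle
(1120,546,1246): 546²+1120² = 1552516 = 1246² → right
(60,185,175): 60²+175² = 34225 = 185² → right
(48,118,113): 48²+113² = 15073 > 13924 = 118² → acute
(183,180,33): 33²+180² = 33489 = 183² → right
(77,420,427): 77²+420² = 182329 = 427² → right
4 of the 6 are right.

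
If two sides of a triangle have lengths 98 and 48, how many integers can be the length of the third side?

95

The third side lies in the open interval (50, 146).
Integers from 51 to 145 inclusive: 145 − 51 + 1 = 95.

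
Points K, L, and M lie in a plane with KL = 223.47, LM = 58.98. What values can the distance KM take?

By the triangle inequality, |223.47 − 58.98| ≤ KM ≤ 223.47 + 58.98.

164.49 ≤ KM ≤ 282.45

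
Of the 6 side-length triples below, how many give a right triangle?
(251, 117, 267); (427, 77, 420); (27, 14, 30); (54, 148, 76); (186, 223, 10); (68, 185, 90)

(251,117,267): 117²+251² = 76690 > 71289 = 267² → acute
(427,77,420): 77²+420² = 182329 = 427² → right
(27,14,30): 14²+27² = 925 > 900 = 30² → acute
(54,148,76): 54+76 ≤ 148, not a triangle
(186,223,10): 10+186 ≤ 223, not a triangle
(68,185,90): 68+90 ≤ 185, not a triangle
1 of the 6 is right.

1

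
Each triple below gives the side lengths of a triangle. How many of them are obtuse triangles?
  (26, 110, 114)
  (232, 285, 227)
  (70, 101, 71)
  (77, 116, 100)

2

(26,110,114): 26²+110² = 12776 < 12996 = 114² → obtuse
(232,285,227): 227²+232² = 105353 > 81225 = 285² → acute
(70,101,71): 70²+71² = 9941 < 10201 = 101² → obtuse
(77,116,100): 77²+100² = 15929 > 13456 = 116² → acute
2 of the 4 are obtuse.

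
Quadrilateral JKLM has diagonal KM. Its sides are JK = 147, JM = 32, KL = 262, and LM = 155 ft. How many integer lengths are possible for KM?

63

From triangle JKM: 115 < KM < 179.
From triangle LKM: 107 < KM < 417.
Intersection: 115 < KM < 179, so integers 116 through 178: 63 values.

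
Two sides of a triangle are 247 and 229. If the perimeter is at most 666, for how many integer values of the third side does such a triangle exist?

Triangle inequality: 18 < x < 476. Perimeter ≤ 666 gives x ≤ 666 − 247 − 229 = 190.
So 18 < x ≤ 190; integers 19 through 190: 172 values.

172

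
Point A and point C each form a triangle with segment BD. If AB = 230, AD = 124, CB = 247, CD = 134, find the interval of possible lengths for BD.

From triangle ABD: |230 − 124| < BD < 230 + 124, i.e. 106 < BD < 354.
From triangle CBD: 113 < BD < 381.
Both must hold, so BD lies in the intersection.

113 < BD < 354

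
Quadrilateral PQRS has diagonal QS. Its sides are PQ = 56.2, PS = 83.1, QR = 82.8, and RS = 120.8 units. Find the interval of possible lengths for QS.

From triangle PQS: |56.2 − 83.1| < QS < 56.2 + 83.1, i.e. 26.9 < QS < 139.3.
From triangle RQS: 38.0 < QS < 203.6.
Both must hold, so QS lies in the intersection.

38.0 < QS < 139.3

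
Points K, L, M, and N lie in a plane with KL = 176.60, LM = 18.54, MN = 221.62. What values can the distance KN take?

The maximum is all hops collinear in one direction: 176.60 + 18.54 + 221.62 = 416.76.
The longest hop is 221.62; the others sum to 195.14. Folding the others back against it leaves at least 221.62 − 195.14 = 26.48.

26.48 ≤ KN ≤ 416.76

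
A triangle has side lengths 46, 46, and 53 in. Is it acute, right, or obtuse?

acute

Compare the square of the longest side to the sum of squares of the other two: 46² + 46² = 4232 > 2809 = 53².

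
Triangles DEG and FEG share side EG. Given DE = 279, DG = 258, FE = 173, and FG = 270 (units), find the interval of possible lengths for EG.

From triangle DEG: |279 − 258| < EG < 279 + 258, i.e. 21 < EG < 537.
From triangle FEG: 97 < EG < 443.
Both must hold, so EG lies in the intersection.

97 < EG < 443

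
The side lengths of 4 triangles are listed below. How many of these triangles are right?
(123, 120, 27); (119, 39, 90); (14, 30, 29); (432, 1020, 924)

2

(123,120,27): 27²+120² = 15129 = 123² → right
(119,39,90): 39²+90² = 9621 < 14161 = 119² → obtuse
(14,30,29): 14²+29² = 1037 > 900 = 30² → acute
(432,1020,924): 432²+924² = 1040400 = 1020² → right
2 of the 4 are right.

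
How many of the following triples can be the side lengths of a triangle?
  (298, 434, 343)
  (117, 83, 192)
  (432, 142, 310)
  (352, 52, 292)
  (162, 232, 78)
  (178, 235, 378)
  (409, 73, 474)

(298,343,434): 298+343 > 434 → valid
(83,117,192): 83+117 > 192 → valid
(142,310,432): 142+310 > 432 → valid
(52,292,352): 52+292 ≤ 352 → not valid
(78,162,232): 78+162 > 232 → valid
(178,235,378): 178+235 > 378 → valid
(73,409,474): 73+409 > 474 → valid
6 of the 7 triples form a triangle.

6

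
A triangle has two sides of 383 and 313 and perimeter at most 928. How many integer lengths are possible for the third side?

162

Triangle inequality: 70 < x < 696. Perimeter ≤ 928 gives x ≤ 928 − 383 − 313 = 232.
So 70 < x ≤ 232; integers 71 through 232: 162 values.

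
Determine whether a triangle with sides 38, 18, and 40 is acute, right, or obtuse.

Compare the square of the longest side to the sum of squares of the other two: 18² + 38² = 1768 > 1600 = 40².

acute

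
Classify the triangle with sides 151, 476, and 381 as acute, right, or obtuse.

Compare the square of the longest side to the sum of squares of the other two: 151² + 381² = 167962 < 226576 = 476².

obtuse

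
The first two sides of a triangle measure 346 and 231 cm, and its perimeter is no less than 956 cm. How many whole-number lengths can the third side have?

198

Triangle inequality: 115 < x < 577. Perimeter ≥ 956 gives x ≥ 956 − 346 − 231 = 379.
So 379 ≤ x < 577; integers 379 through 576: 198 values.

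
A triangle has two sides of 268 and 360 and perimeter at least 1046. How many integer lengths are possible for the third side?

210

Triangle inequality: 92 < x < 628. Perimeter ≥ 1046 gives x ≥ 1046 − 268 − 360 = 418.
So 418 ≤ x < 628; integers 418 through 627: 210 values.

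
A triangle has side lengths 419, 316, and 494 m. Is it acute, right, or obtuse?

acute

Compare the square of the longest side to the sum of squares of the other two: 316² + 419² = 275417 > 244036 = 494².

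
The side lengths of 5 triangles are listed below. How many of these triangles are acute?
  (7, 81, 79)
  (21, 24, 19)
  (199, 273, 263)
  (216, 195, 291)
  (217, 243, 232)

(7,81,79): 7²+79² = 6290 < 6561 = 81² → obtuse
(21,24,19): 19²+21² = 802 > 576 = 24² → acute
(199,273,263): 199²+263² = 108770 > 74529 = 273² → acute
(216,195,291): 195²+216² = 84681 = 291² → right
(217,243,232): 217²+232² = 100913 > 59049 = 243² → acute
3 of the 5 are acute.

3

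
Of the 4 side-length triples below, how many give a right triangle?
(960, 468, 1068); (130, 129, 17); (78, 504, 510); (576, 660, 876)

(960,468,1068): 468²+960² = 1140624 = 1068² → right
(130,129,17): 17²+129² = 16930 > 16900 = 130² → acute
(78,504,510): 78²+504² = 260100 = 510² → right
(576,660,876): 576²+660² = 767376 = 876² → right
3 of the 4 are right.

3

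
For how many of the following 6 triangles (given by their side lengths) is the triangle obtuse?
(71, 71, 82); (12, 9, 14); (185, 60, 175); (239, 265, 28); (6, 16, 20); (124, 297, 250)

3

(71,71,82): 71²+71² = 10082 > 6724 = 82² → acute
(12,9,14): 9²+12² = 225 > 196 = 14² → acute
(185,60,175): 60²+175² = 34225 = 185² → right
(239,265,28): 28²+239² = 57905 < 70225 = 265² → obtuse
(6,16,20): 6²+16² = 292 < 400 = 20² → obtuse
(124,297,250): 124²+250² = 77876 < 88209 = 297² → obtuse
3 of the 6 are obtuse.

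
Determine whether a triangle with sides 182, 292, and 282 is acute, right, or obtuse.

Compare the square of the longest side to the sum of squares of the other two: 182² + 282² = 112648 > 85264 = 292².

acute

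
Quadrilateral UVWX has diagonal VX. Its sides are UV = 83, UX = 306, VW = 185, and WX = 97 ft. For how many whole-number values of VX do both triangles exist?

58

From triangle UVX: 223 < VX < 389.
From triangle WVX: 88 < VX < 282.
Intersection: 223 < VX < 282, so integers 224 through 281: 58 values.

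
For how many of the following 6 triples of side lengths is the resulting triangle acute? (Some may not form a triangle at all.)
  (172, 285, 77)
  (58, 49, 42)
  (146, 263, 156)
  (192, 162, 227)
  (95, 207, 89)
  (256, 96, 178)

2

(172,285,77): 77+172 ≤ 285, not a triangle
(58,49,42): 42²+49² = 4165 > 3364 = 58² → acute
(146,263,156): 146²+156² = 45652 < 69169 = 263² → obtuse
(192,162,227): 162²+192² = 63108 > 51529 = 227² → acute
(95,207,89): 89+95 ≤ 207, not a triangle
(256,96,178): 96²+178² = 40900 < 65536 = 256² → obtuse
2 of the 6 are acute.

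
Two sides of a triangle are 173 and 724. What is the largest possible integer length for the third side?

The third side must be strictly less than 173 + 724 = 897.
The largest integer below 897 is 896.

896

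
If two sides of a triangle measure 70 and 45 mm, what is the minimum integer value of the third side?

The third side must be strictly greater than |70 − 45| = 25.
The smallest integer above 25 is 26.

26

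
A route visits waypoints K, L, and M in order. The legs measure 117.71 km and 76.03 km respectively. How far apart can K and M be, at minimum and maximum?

By the triangle inequality, |117.71 − 76.03| ≤ KM ≤ 117.71 + 76.03.

41.68 ≤ KM ≤ 193.74 km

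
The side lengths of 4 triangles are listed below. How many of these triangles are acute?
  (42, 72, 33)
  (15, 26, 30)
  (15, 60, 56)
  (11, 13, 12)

2

(42,72,33): 33²+42² = 2853 < 5184 = 72² → obtuse
(15,26,30): 15²+26² = 901 > 900 = 30² → acute
(15,60,56): 15²+56² = 3361 < 3600 = 60² → obtuse
(11,13,12): 11²+12² = 265 > 169 = 13² → acute
2 of the 4 are acute.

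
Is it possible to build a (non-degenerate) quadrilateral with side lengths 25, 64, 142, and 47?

For a quadrilateral, each side must be shorter than the sum of the others.
Here the longest side is 142, but the remaining 3 sides sum to only 136.

No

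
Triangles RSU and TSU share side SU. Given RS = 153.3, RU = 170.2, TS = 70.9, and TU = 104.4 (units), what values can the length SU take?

From triangle RSU: |153.3 − 170.2| < SU < 153.3 + 170.2, i.e. 16.9 < SU < 323.5.
From triangle TSU: 33.5 < SU < 175.3.
Both must hold, so SU lies in the intersection.

33.5 < SU < 175.3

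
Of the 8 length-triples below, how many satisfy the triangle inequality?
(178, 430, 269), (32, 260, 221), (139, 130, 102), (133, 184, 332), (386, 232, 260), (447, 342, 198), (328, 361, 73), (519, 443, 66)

(178,269,430): 178+269 > 430 → valid
(32,221,260): 32+221 ≤ 260 → not valid
(102,130,139): 102+130 > 139 → valid
(133,184,332): 133+184 ≤ 332 → not valid
(232,260,386): 232+260 > 386 → valid
(198,342,447): 198+342 > 447 → valid
(73,328,361): 73+328 > 361 → valid
(66,443,519): 66+443 ≤ 519 → not valid
5 of the 8 triples form a triangle.

5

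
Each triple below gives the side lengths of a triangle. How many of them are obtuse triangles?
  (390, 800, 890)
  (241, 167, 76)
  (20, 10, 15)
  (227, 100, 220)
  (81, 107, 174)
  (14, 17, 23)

4

(390,800,890): 390²+800² = 792100 = 890² → right
(241,167,76): 76²+167² = 33665 < 58081 = 241² → obtuse
(20,10,15): 10²+15² = 325 < 400 = 20² → obtuse
(227,100,220): 100²+220² = 58400 > 51529 = 227² → acute
(81,107,174): 81²+107² = 18010 < 30276 = 174² → obtuse
(14,17,23): 14²+17² = 485 < 529 = 23² → obtuse
4 of the 6 are obtuse.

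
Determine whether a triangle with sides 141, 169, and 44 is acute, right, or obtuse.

Compare the square of the longest side to the sum of squares of the other two: 44² + 141² = 21817 < 28561 = 169².

obtuse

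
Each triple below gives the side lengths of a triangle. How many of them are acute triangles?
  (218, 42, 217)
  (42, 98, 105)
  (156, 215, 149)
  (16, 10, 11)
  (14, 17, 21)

4

(218,42,217): 42²+217² = 48853 > 47524 = 218² → acute
(42,98,105): 42²+98² = 11368 > 11025 = 105² → acute
(156,215,149): 149²+156² = 46537 > 46225 = 215² → acute
(16,10,11): 10²+11² = 221 < 256 = 16² → obtuse
(14,17,21): 14²+17² = 485 > 441 = 21² → acute
4 of the 5 are acute.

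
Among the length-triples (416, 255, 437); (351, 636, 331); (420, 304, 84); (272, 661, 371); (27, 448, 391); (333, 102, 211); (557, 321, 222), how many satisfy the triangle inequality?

2

(255,416,437): 255+416 > 437 → valid
(331,351,636): 331+351 > 636 → valid
(84,304,420): 84+304 ≤ 420 → not valid
(272,371,661): 272+371 ≤ 661 → not valid
(27,391,448): 27+391 ≤ 448 → not valid
(102,211,333): 102+211 ≤ 333 → not valid
(222,321,557): 222+321 ≤ 557 → not valid
2 of the 7 triples form a triangle.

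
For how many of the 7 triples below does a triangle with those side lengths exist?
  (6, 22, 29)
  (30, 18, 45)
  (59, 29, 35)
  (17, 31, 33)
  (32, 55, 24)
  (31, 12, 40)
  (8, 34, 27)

6

(6,22,29): 6+22 ≤ 29 → not valid
(18,30,45): 18+30 > 45 → valid
(29,35,59): 29+35 > 59 → valid
(17,31,33): 17+31 > 33 → valid
(24,32,55): 24+32 > 55 → valid
(12,31,40): 12+31 > 40 → valid
(8,27,34): 8+27 > 34 → valid
6 of the 7 triples form a triangle.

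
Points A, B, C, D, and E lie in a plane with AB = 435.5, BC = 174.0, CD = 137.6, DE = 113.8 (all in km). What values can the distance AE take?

The maximum is all hops collinear in one direction: 435.5 + 174.0 + 137.6 + 113.8 = 860.9.
The longest hop is 435.5; the others sum to 425.4. Folding the others back against it leaves at least 435.5 − 425.4 = 10.1.

10.1 ≤ AE ≤ 860.9 km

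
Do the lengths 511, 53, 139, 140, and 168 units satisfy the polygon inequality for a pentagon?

No

For a pentagon, each side must be shorter than the sum of the others.
Here the longest side is 511, but the remaining 4 sides sum to only 500.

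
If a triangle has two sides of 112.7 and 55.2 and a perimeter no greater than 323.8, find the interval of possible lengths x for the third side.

57.5 < x ≤ 155.9

Triangle inequality alone gives 57.5 < x < 167.9.
The perimeter condition gives x ≤ 323.8 − 112.7 − 55.2 = 155.9.
Intersecting the two: 57.5 < x ≤ 155.9.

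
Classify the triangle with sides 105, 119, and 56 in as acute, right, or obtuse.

right

Compare the square of the longest side to the sum of squares of the other two: 56² + 105² = 14161 = 119².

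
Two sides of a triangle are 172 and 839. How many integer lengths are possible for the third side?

343

The third side lies in the open interval (667, 1011).
Integers from 668 to 1010 inclusive: 1010 − 668 + 1 = 343.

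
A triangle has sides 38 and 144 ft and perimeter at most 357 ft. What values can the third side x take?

106 < x ≤ 175

Triangle inequality alone gives 106 < x < 182.
The perimeter condition gives x ≤ 357 − 38 − 144 = 175.
Intersecting the two: 106 < x ≤ 175.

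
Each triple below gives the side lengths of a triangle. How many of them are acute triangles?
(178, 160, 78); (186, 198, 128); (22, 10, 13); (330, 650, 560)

(178,160,78): 78²+160² = 31684 = 178² → right
(186,198,128): 128²+186² = 50980 > 39204 = 198² → acute
(22,10,13): 10²+13² = 269 < 484 = 22² → obtuse
(330,650,560): 330²+560² = 422500 = 650² → right
1 of the 4 is acute.

1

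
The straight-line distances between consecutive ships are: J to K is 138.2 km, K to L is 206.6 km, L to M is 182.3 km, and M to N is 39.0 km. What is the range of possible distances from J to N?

The maximum is all hops collinear in one direction: 138.2 + 206.6 + 182.3 + 39.0 = 566.1.
The longest hop is 206.6; the others sum to 359.5. Since 206.6 ≤ 359.5, the path can fold back on itself completely, so the minimum distance is 0.

0 ≤ JN ≤ 566.1 km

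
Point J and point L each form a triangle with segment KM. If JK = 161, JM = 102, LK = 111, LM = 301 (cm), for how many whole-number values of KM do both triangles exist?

72

From triangle JKM: 59 < KM < 263.
From triangle LKM: 190 < KM < 412.
Intersection: 190 < KM < 263, so integers 191 through 262: 72 values.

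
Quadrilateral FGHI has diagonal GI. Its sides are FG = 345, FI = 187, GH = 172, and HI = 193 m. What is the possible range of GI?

From triangle FGI: |345 − 187| < GI < 345 + 187, i.e. 158 < GI < 532.
From triangle HGI: 21 < GI < 365.
Both must hold, so GI lies in the intersection.

158 < GI < 365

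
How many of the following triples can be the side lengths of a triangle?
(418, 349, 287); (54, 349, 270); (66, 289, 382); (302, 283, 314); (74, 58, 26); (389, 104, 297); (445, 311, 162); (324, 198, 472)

(287,349,418): 287+349 > 418 → valid
(54,270,349): 54+270 ≤ 349 → not valid
(66,289,382): 66+289 ≤ 382 → not valid
(283,302,314): 283+302 > 314 → valid
(26,58,74): 26+58 > 74 → valid
(104,297,389): 104+297 > 389 → valid
(162,311,445): 162+311 > 445 → valid
(198,324,472): 198+324 > 472 → valid
6 of the 8 triples form a triangle.

6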